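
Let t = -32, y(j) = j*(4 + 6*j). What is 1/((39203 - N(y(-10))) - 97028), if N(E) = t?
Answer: -1/57793 ≈ -1.7303e-5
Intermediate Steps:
N(E) = -32
1/((39203 - N(y(-10))) - 97028) = 1/((39203 - 1*(-32)) - 97028) = 1/((39203 + 32) - 97028) = 1/(39235 - 97028) = 1/(-57793) = -1/57793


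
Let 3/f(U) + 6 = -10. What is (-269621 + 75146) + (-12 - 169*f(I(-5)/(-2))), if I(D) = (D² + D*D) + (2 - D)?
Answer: -3111285/16 ≈ -1.9446e+5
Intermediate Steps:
I(D) = 2 - D + 2*D² (I(D) = (D² + D²) + (2 - D) = 2*D² + (2 - D) = 2 - D + 2*D²)
f(U) = -3/16 (f(U) = 3/(-6 - 10) = 3/(-16) = 3*(-1/16) = -3/16)
(-269621 + 75146) + (-12 - 169*f(I(-5)/(-2))) = (-269621 + 75146) + (-12 - 169*(-3/16)) = -194475 + (-12 + 507/16) = -194475 + 315/16 = -3111285/16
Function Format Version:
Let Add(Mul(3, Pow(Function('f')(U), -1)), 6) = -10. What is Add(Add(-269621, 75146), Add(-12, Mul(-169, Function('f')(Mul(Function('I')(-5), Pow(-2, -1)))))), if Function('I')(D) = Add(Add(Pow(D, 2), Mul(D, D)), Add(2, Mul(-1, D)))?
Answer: Rational(-3111285, 16) ≈ -1.9446e+5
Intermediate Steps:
Function('I')(D) = Add(2, Mul(-1, D), Mul(2, Pow(D, 2))) (Function('I')(D) = Add(Add(Pow(D, 2), Pow(D, 2)), Add(2, Mul(-1, D))) = Add(Mul(2, Pow(D, 2)), Add(2, Mul(-1, D))) = Add(2, Mul(-1, D), Mul(2, Pow(D, 2))))
Function('f')(U) = Rational(-3, 16) (Function('f')(U) = Mul(3, Pow(Add(-6, -10), -1)) = Mul(3, Pow(-16, -1)) = Mul(3, Rational(-1, 16)) = Rational(-3, 16))
Add(Add(-269621, 75146), Add(-12, Mul(-169, Function('f')(Mul(Function('I')(-5), Pow(-2, -1)))))) = Add(Add(-269621, 75146), Add(-12, Mul(-169, Rational(-3, 16)))) = Add(-194475, Add(-12, Rational(507, 16))) = Add(-194475, Rational(315, 16)) = Rational(-3111285, 16)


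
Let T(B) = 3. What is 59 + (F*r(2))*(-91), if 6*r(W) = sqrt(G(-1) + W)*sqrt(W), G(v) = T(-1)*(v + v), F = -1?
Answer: 59 + 91*I*sqrt(2)/3 ≈ 59.0 + 42.898*I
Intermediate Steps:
G(v) = 6*v (G(v) = 3*(v + v) = 3*(2*v) = 6*v)
r(W) = sqrt(W)*sqrt(-6 + W)/6 (r(W) = (sqrt(6*(-1) + W)*sqrt(W))/6 = (sqrt(-6 + W)*sqrt(W))/6 = (sqrt(W)*sqrt(-6 + W))/6 = sqrt(W)*sqrt(-6 + W)/6)
59 + (F*r(2))*(-91) = 59 - sqrt(2)*sqrt(-6 + 2)/6*(-91) = 59 - sqrt(2)*sqrt(-4)/6*(-91) = 59 - sqrt(2)*2*I/6*(-91) = 59 - I*sqrt(2)/3*(-91) = 59 + 91*I*sqrt(2)/3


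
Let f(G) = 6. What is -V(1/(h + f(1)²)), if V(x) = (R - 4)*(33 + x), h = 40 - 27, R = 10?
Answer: -9708/49 ≈ -198.12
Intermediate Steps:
h = 13
V(x) = 198 + 6*x (V(x) = (10 - 4)*(33 + x) = 6*(33 + x) = 198 + 6*x)
-V(1/(h + f(1)²)) = -(198 + 6/(13 + 6²)) = -(198 + 6/(13 + 36)) = -(198 + 6/49) = -1*9708/49 = -9708/49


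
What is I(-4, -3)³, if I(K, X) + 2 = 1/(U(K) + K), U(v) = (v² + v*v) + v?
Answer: -103823/13824 ≈ -7.5103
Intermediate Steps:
U(v) = v + 2*v² (U(v) = (v² + v²) + v = 2*v² + v = v + 2*v²)
I(K, X) = -2 + 1/(K + K*(1 + 2*K)) (I(K, X) = -2 + 1/(K*(1 + 2*K) + K) = -2 + 1/(K + K*(1 + 2*K)))
I(-4, -3)³ = ((½)*(1 - 4*(-4) - 4*(-4)²)/(-4*(1 - 4)))³ = ((½)*(-¼)*(1 + 16 - 4*16)/(-3))³ = ((½)*(-¼)*(-⅓)*(1 + 16 - 64))³ = ((½)*(-¼)*(-⅓)*(-47))³ = (-47/24)³ = -103823/13824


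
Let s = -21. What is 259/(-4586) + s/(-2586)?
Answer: -47789/988283 ≈ -0.048356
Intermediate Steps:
259/(-4586) + s/(-2586) = 259/(-4586) - 21/(-2586) = 259*(-1/4586) - 21*(-1/2586) = -259/4586 + 7/862 = -47789/988283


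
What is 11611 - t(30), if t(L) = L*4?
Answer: 11491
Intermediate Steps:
t(L) = 4*L
11611 - t(30) = 11611 - 4*30 = 11611 - 1*120 = 11611 - 120 = 11491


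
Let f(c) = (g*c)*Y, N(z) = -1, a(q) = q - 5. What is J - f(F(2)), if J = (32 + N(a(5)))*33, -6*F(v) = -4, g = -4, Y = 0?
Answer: 1023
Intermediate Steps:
a(q) = -5 + q
F(v) = ⅔ (F(v) = -⅙*(-4) = ⅔)
J = 1023 (J = (32 - 1)*33 = 31*33 = 1023)
f(c) = 0 (f(c) = -4*c*0 = 0)
J - f(F(2)) = 1023 - 1*0 = 1023 + 0 = 1023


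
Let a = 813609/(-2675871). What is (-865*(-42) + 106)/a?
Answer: -10833115084/90401 ≈ -1.1983e+5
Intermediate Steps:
a = -90401/297319 (a = 813609*(-1/2675871) = -90401/297319 ≈ -0.30405)
(-865*(-42) + 106)/a = (-865*(-42) + 106)/(-90401/297319) = (36330 + 106)*(-297319/90401) = 36436*(-297319/90401) = -10833115084/90401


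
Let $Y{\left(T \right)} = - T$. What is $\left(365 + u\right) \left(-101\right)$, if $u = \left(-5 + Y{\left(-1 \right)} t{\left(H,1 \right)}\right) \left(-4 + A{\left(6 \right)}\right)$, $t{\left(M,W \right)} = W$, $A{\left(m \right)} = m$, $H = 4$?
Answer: $-36057$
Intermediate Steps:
$u = -8$ ($u = \left(-5 + \left(-1\right) \left(-1\right) 1\right) \left(-4 + 6\right) = \left(-5 + 1 \cdot 1\right) 2 = \left(-5 + 1\right) 2 = \left(-4\right) 2 = -8$)
$\left(365 + u\right) \left(-101\right) = \left(365 - 8\right) \left(-101\right) = 357 \left(-101\right) = -36057$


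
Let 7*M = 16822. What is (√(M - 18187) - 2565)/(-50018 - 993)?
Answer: 2565/51011 - I*√773409/357077 ≈ 0.050283 - 0.0024629*I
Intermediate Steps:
M = 16822/7 (M = (⅐)*16822 = 16822/7 ≈ 2403.1)
(√(M - 18187) - 2565)/(-50018 - 993) = (√(16822/7 - 18187) - 2565)/(-50018 - 993) = (√(-110487/7) - 2565)/(-51011) = (I*√773409/7 - 2565)*(-1/51011) = (-2565 + I*√773409/7)*(-1/51011) = 2565/51011 - I*√773409/357077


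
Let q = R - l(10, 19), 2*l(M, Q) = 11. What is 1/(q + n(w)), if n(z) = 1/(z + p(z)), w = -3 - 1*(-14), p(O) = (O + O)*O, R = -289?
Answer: -506/149015 ≈ -0.0033956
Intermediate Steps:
l(M, Q) = 11/2 (l(M, Q) = (½)*11 = 11/2)
p(O) = 2*O² (p(O) = (2*O)*O = 2*O²)
w = 11 (w = -3 + 14 = 11)
n(z) = 1/(z + 2*z²)
q = -589/2 (q = -289 - 1*11/2 = -289 - 11/2 = -589/2 ≈ -294.50)
1/(q + n(w)) = 1/(-589/2 + 1/(11*(1 + 2*11))) = 1/(-589/2 + 1/(11*(1 + 22))) = 1/(-589/2 + (1/11)/23) = 1/(-589/2 + (1/11)*(1/23)) = 1/(-589/2 + 1/253) = 1/(-149015/506) = -506/149015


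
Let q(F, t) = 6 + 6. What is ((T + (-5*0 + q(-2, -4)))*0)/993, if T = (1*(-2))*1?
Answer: 0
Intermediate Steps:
q(F, t) = 12
T = -2 (T = -2*1 = -2)
((T + (-5*0 + q(-2, -4)))*0)/993 = ((-2 + (-5*0 + 12))*0)/993 = ((-2 + (0 + 12))*0)*(1/993) = ((-2 + 12)*0)*(1/993) = (10*0)*(1/993) = 0*(1/993) = 0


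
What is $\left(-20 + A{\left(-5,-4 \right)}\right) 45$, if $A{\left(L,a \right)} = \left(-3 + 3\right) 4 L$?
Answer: $-900$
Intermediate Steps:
$A{\left(L,a \right)} = 0$ ($A{\left(L,a \right)} = 0 \cdot 4 L = 0 L = 0$)
$\left(-20 + A{\left(-5,-4 \right)}\right) 45 = \left(-20 + 0\right) 45 = \left(-20\right) 45 = -900$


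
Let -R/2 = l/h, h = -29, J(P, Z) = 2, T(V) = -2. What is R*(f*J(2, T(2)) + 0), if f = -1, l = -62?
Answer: 248/29 ≈ 8.5517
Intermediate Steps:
R = -124/29 (R = -(-124)/(-29) = -(-124)*(-1)/29 = -2*62/29 = -124/29 ≈ -4.2759)
R*(f*J(2, T(2)) + 0) = -124*(-1*2 + 0)/29 = -124*(-2 + 0)/29 = -124/29*(-2) = 248/29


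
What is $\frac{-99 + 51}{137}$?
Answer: $- \frac{48}{137} \approx -0.35037$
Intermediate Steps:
$\frac{-99 + 51}{137} = \left(-48\right) \frac{1}{137} = - \frac{48}{137}$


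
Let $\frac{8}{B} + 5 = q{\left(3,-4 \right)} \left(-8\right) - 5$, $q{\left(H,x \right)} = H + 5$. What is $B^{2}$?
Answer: $\frac{16}{1369} \approx 0.011687$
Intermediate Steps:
$q{\left(H,x \right)} = 5 + H$
$B = - \frac{4}{37}$ ($B = \frac{8}{-5 + \left(\left(5 + 3\right) \left(-8\right) - 5\right)} = \frac{8}{-5 + \left(8 \left(-8\right) - 5\right)} = \frac{8}{-5 - 69} = \frac{8}{-74} = 8 \left(- \frac{1}{74}\right) = - \frac{4}{37} \approx -0.10811$)
$B^{2} = \left(- \frac{4}{37}\right)^{2} = \frac{16}{1369}$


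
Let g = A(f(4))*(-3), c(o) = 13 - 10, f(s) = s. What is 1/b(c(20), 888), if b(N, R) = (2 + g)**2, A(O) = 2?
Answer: 1/16 ≈ 0.062500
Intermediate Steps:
c(o) = 3
g = -6 (g = 2*(-3) = -6)
b(N, R) = 16 (b(N, R) = (2 - 6)**2 = (-4)**2 = 16)
1/b(c(20), 888) = 1/16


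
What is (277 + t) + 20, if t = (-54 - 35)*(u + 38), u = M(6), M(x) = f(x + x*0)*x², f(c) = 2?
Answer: -9493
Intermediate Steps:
M(x) = 2*x²
u = 72 (u = 2*6² = 2*36 = 72)
t = -9790 (t = (-54 - 35)*(72 + 38) = -89*110 = -9790)
(277 + t) + 20 = (277 - 9790) + 20 = -9513 + 20 = -9493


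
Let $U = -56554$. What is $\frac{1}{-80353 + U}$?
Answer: $- \frac{1}{136907} \approx -7.3042 \cdot 10^{-6}$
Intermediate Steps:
$\frac{1}{-80353 + U} = \frac{1}{-80353 - 56554} = \frac{1}{-136907} = - \frac{1}{136907}$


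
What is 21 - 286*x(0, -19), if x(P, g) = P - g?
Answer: -5413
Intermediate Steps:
21 - 286*x(0, -19) = 21 - 286*(0 - 1*(-19)) = 21 - 286*(0 + 19) = 21 - 286*19 = 21 - 5434 = -5413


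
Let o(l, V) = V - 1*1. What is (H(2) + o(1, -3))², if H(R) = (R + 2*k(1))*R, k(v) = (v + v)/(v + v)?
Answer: 16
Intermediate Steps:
o(l, V) = -1 + V (o(l, V) = V - 1 = -1 + V)
k(v) = 1 (k(v) = (2*v)/((2*v)) = (2*v)*(1/(2*v)) = 1)
H(R) = R*(2 + R) (H(R) = (R + 2*1)*R = (R + 2)*R = (2 + R)*R = R*(2 + R))
(H(2) + o(1, -3))² = (2*(2 + 2) + (-1 - 3))² = (2*4 - 4)² = (8 - 4)² = 4² = 16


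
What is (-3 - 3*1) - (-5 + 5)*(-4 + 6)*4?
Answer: -6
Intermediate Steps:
(-3 - 3*1) - (-5 + 5)*(-4 + 6)*4 = (-3 - 3) - 0*2*4 = -6 - 0*4 = -6 - 1*0 = -6 + 0 = -6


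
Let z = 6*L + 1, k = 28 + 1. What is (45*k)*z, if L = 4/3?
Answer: 11745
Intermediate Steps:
L = 4/3 (L = 4*(⅓) = 4/3 ≈ 1.3333)
k = 29
z = 9 (z = 6*(4/3) + 1 = 8 + 1 = 9)
(45*k)*z = (45*29)*9 = 1305*9 = 11745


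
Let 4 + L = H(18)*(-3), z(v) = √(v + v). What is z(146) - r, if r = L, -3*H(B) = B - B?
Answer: 4 + 2*√73 ≈ 21.088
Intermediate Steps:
H(B) = 0 (H(B) = -(B - B)/3 = -⅓*0 = 0)
z(v) = √2*√v (z(v) = √(2*v) = √2*√v)
L = -4 (L = -4 + 0*(-3) = -4 + 0 = -4)
r = -4
z(146) - r = √2*√146 - 1*(-4) = 2*√73 + 4 = 4 + 2*√73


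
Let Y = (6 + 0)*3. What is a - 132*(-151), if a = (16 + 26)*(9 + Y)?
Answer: 21066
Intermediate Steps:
Y = 18 (Y = 6*3 = 18)
a = 1134 (a = (16 + 26)*(9 + 18) = 42*27 = 1134)
a - 132*(-151) = 1134 - 132*(-151) = 1134 + 19932 = 21066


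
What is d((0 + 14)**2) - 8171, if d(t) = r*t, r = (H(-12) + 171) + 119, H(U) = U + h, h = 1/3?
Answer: 139147/3 ≈ 46382.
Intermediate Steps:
h = 1/3 (h = 1*(1/3) = 1/3 ≈ 0.33333)
H(U) = 1/3 + U (H(U) = U + 1/3 = 1/3 + U)
r = 835/3 (r = ((1/3 - 12) + 171) + 119 = (-35/3 + 171) + 119 = 478/3 + 119 = 835/3 ≈ 278.33)
d(t) = 835*t/3
d((0 + 14)**2) - 8171 = 835*(0 + 14)**2/3 - 8171 = (835/3)*14**2 - 8171 = (835/3)*196 - 8171 = 163660/3 - 8171 = 139147/3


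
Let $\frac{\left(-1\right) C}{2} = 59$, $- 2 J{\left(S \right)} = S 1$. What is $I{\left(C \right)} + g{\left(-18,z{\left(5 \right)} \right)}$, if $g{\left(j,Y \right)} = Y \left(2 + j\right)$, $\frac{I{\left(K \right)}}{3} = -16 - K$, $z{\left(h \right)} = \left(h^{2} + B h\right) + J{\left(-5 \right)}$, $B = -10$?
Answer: $666$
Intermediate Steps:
$J{\left(S \right)} = - \frac{S}{2}$ ($J{\left(S \right)} = - \frac{S 1}{2} = - \frac{S}{2}$)
$C = -118$ ($C = \left(-2\right) 59 = -118$)
$z{\left(h \right)} = \frac{5}{2} + h^{2} - 10 h$ ($z{\left(h \right)} = \left(h^{2} - 10 h\right) - - \frac{5}{2} = \left(h^{2} - 10 h\right) + \frac{5}{2} = \frac{5}{2} + h^{2} - 10 h$)
$I{\left(K \right)} = -48 - 3 K$ ($I{\left(K \right)} = 3 \left(-16 - K\right) = -48 - 3 K$)
$I{\left(C \right)} + g{\left(-18,z{\left(5 \right)} \right)} = \left(-48 - -354\right) + \left(\frac{5}{2} + 5^{2} - 50\right) \left(2 - 18\right) = \left(-48 + 354\right) + \left(\frac{5}{2} + 25 - 50\right) \left(-16\right) = 306 - -360 = 306 + 360 = 666$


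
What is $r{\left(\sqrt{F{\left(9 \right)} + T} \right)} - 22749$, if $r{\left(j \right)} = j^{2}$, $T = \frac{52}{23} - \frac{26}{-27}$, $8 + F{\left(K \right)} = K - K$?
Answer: $- \frac{14130095}{621} \approx -22754.0$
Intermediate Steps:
$F{\left(K \right)} = -8$ ($F{\left(K \right)} = -8 + \left(K - K\right) = -8 + 0 = -8$)
$T = \frac{2002}{621}$ ($T = 52 \cdot \frac{1}{23} - - \frac{26}{27} = \frac{52}{23} + \frac{26}{27} = \frac{2002}{621} \approx 3.2238$)
$r{\left(\sqrt{F{\left(9 \right)} + T} \right)} - 22749 = \left(\sqrt{-8 + \frac{2002}{621}}\right)^{2} - 22749 = \left(\sqrt{- \frac{2966}{621}}\right)^{2} - 22749 = \left(\frac{i \sqrt{204654}}{207}\right)^{2} - 22749 = - \frac{2966}{621} - 22749 = - \frac{14130095}{621}$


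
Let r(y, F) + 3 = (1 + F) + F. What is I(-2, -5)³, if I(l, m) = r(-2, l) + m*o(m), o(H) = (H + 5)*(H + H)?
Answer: -216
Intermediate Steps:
r(y, F) = -2 + 2*F (r(y, F) = -3 + ((1 + F) + F) = -3 + (1 + 2*F) = -2 + 2*F)
o(H) = 2*H*(5 + H) (o(H) = (5 + H)*(2*H) = 2*H*(5 + H))
I(l, m) = -2 + 2*l + 2*m²*(5 + m) (I(l, m) = (-2 + 2*l) + m*(2*m*(5 + m)) = (-2 + 2*l) + 2*m²*(5 + m) = -2 + 2*l + 2*m²*(5 + m))
I(-2, -5)³ = (-2 + 2*(-2) + 2*(-5)²*(5 - 5))³ = (-2 - 4 + 2*25*0)³ = (-2 - 4 + 0)³ = (-6)³ = -216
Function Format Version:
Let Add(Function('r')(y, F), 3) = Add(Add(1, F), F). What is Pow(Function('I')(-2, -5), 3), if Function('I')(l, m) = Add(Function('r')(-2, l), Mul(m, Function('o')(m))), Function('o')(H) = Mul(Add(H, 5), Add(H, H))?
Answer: -216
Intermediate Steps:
Function('r')(y, F) = Add(-2, Mul(2, F)) (Function('r')(y, F) = Add(-3, Add(Add(1, F), F)) = Add(-3, Add(1, Mul(2, F))) = Add(-2, Mul(2, F)))
Function('o')(H) = Mul(2, H, Add(5, H)) (Function('o')(H) = Mul(Add(5, H), Mul(2, H)) = Mul(2, H, Add(5, H)))
Function('I')(l, m) = Add(-2, Mul(2, l), Mul(2, Pow(m, 2), Add(5, m))) (Function('I')(l, m) = Add(Add(-2, Mul(2, l)), Mul(m, Mul(2, m, Add(5, m)))) = Add(Add(-2, Mul(2, l)), Mul(2, Pow(m, 2), Add(5, m))) = Add(-2, Mul(2, l), Mul(2, Pow(m, 2), Add(5, m))))
Pow(Function('I')(-2, -5), 3) = Pow(Add(-2, Mul(2, -2), Mul(2, Pow(-5, 2), Add(5, -5))), 3) = Pow(Add(-2, -4, Mul(2, 25, 0)), 3) = Pow(Add(-2, -4, 0), 3) = Pow(-6, 3) = -216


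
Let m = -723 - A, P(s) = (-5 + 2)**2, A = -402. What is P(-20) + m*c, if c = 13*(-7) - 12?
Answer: 33072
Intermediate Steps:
P(s) = 9 (P(s) = (-3)**2 = 9)
c = -103 (c = -91 - 12 = -103)
m = -321 (m = -723 - 1*(-402) = -723 + 402 = -321)
P(-20) + m*c = 9 - 321*(-103) = 9 + 33063 = 33072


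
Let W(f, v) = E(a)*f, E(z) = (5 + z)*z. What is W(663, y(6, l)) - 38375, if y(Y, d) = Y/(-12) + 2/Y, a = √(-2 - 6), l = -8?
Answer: -43679 + 6630*I*√2 ≈ -43679.0 + 9376.2*I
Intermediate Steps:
a = 2*I*√2 (a = √(-8) = 2*I*√2 ≈ 2.8284*I)
E(z) = z*(5 + z)
y(Y, d) = 2/Y - Y/12 (y(Y, d) = Y*(-1/12) + 2/Y = -Y/12 + 2/Y = 2/Y - Y/12)
W(f, v) = 2*I*f*√2*(5 + 2*I*√2) (W(f, v) = ((2*I*√2)*(5 + 2*I*√2))*f = (2*I*√2*(5 + 2*I*√2))*f = 2*I*f*√2*(5 + 2*I*√2))
W(663, y(6, l)) - 38375 = 2*663*(-4 + 5*I*√2) - 38375 = (-5304 + 6630*I*√2) - 38375 = -43679 + 6630*I*√2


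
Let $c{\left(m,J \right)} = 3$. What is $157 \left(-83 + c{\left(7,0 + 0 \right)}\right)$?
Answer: $-12560$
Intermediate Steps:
$157 \left(-83 + c{\left(7,0 + 0 \right)}\right) = 157 \left(-83 + 3\right) = 157 \left(-80\right) = -12560$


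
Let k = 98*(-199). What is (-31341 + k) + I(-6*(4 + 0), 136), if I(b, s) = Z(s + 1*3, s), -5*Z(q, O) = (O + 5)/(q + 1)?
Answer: -35590241/700 ≈ -50843.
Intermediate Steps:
k = -19502
Z(q, O) = -(5 + O)/(5*(1 + q)) (Z(q, O) = -(O + 5)/(5*(q + 1)) = -(5 + O)/(5*(1 + q)))
I(b, s) = (-5 - s)/(5*(4 + s)) (I(b, s) = (-5 - s)/(5*(1 + (s + 1*3))) = (-5 - s)/(5*(1 + (s + 3))) = (-5 - s)/(5*(1 + (3 + s))) = (-5 - s)/(5*(4 + s)))
(-31341 + k) + I(-6*(4 + 0), 136) = (-31341 - 19502) + (-5 - 1*136)/(5*(4 + 136)) = -50843 + (⅕)*(-5 - 136)/140 = -50843 + (⅕)*(1/140)*(-141) = -50843 - 141/700 = -35590241/700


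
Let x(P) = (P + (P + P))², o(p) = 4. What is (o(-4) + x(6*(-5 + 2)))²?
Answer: 8526400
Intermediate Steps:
x(P) = 9*P² (x(P) = (P + 2*P)² = (3*P)² = 9*P²)
(o(-4) + x(6*(-5 + 2)))² = (4 + 9*(6*(-5 + 2))²)² = (4 + 9*(6*(-3))²)² = (4 + 9*(-18)²)² = (4 + 9*324)² = (4 + 2916)² = 2920² = 8526400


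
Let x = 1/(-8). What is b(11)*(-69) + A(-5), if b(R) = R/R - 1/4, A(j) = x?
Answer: -415/8 ≈ -51.875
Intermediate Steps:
x = -⅛ (x = 1*(-⅛) = -⅛ ≈ -0.12500)
A(j) = -⅛
b(R) = ¾ (b(R) = 1 - 1*¼ = 1 - ¼ = ¾)
b(11)*(-69) + A(-5) = (¾)*(-69) - ⅛ = -207/4 - ⅛ = -415/8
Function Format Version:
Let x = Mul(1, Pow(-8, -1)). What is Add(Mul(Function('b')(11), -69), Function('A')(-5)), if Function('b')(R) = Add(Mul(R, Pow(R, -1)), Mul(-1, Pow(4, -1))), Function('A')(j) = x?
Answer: Rational(-415, 8) ≈ -51.875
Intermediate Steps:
x = Rational(-1, 8) (x = Mul(1, Rational(-1, 8)) = Rational(-1, 8) ≈ -0.12500)
Function('A')(j) = Rational(-1, 8)
Function('b')(R) = Rational(3, 4) (Function('b')(R) = Add(1, Mul(-1, Rational(1, 4))) = Add(1, Rational(-1, 4)) = Rational(3, 4))
Add(Mul(Function('b')(11), -69), Function('A')(-5)) = Add(Mul(Rational(3, 4), -69), Rational(-1, 8)) = Add(Rational(-207, 4), Rational(-1, 8)) = Rational(-415, 8)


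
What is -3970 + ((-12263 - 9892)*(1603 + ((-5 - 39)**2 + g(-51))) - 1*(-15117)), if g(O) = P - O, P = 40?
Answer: -80411503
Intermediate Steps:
g(O) = 40 - O
-3970 + ((-12263 - 9892)*(1603 + ((-5 - 39)**2 + g(-51))) - 1*(-15117)) = -3970 + ((-12263 - 9892)*(1603 + ((-5 - 39)**2 + (40 - 1*(-51)))) - 1*(-15117)) = -3970 + (-22155*(1603 + ((-44)**2 + (40 + 51))) + 15117) = -3970 + (-22155*(1603 + (1936 + 91)) + 15117) = -3970 + (-22155*(1603 + 2027) + 15117) = -3970 + (-22155*3630 + 15117) = -3970 + (-80422650 + 15117) = -3970 - 80407533 = -80411503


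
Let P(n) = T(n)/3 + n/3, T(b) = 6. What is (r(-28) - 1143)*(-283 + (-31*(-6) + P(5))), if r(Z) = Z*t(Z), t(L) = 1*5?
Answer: 359240/3 ≈ 1.1975e+5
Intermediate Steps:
t(L) = 5
P(n) = 2 + n/3 (P(n) = 6/3 + n/3 = 6*(⅓) + n*(⅓) = 2 + n/3)
r(Z) = 5*Z (r(Z) = Z*5 = 5*Z)
(r(-28) - 1143)*(-283 + (-31*(-6) + P(5))) = (5*(-28) - 1143)*(-283 + (-31*(-6) + (2 + (⅓)*5))) = (-140 - 1143)*(-283 + (186 + (2 + 5/3))) = -1283*(-283 + (186 + 11/3)) = -1283*(-283 + 569/3) = -1283*(-280/3) = 359240/3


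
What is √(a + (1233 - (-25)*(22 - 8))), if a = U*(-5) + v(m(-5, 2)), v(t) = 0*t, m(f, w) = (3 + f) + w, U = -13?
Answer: 4*√103 ≈ 40.596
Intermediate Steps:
m(f, w) = 3 + f + w
v(t) = 0
a = 65 (a = -13*(-5) + 0 = 65 + 0 = 65)
√(a + (1233 - (-25)*(22 - 8))) = √(65 + (1233 - (-25)*(22 - 8))) = √(65 + (1233 - (-25)*14)) = √(65 + (1233 - 1*(-350))) = √(65 + (1233 + 350)) = √(65 + 1583) = √1648 = 4*√103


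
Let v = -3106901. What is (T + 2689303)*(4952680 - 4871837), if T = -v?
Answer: 468582519972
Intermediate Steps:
T = 3106901 (T = -1*(-3106901) = 3106901)
(T + 2689303)*(4952680 - 4871837) = (3106901 + 2689303)*(4952680 - 4871837) = 5796204*80843 = 468582519972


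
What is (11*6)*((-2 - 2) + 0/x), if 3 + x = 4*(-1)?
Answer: -264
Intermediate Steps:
x = -7 (x = -3 + 4*(-1) = -3 - 4 = -7)
(11*6)*((-2 - 2) + 0/x) = (11*6)*((-2 - 2) + 0/(-7)) = 66*(-4 + 0*(-⅐)) = 66*(-4 + 0) = 66*(-4) = -264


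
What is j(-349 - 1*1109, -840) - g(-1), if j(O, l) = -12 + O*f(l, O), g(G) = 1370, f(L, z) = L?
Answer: 1223338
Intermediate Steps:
j(O, l) = -12 + O*l
j(-349 - 1*1109, -840) - g(-1) = (-12 + (-349 - 1*1109)*(-840)) - 1*1370 = (-12 + (-349 - 1109)*(-840)) - 1370 = (-12 - 1458*(-840)) - 1370 = (-12 + 1224720) - 1370 = 1224708 - 1370 = 1223338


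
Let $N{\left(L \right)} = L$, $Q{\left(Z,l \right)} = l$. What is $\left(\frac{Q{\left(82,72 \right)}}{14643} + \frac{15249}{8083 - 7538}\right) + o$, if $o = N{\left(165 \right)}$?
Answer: $\frac{171122458}{886715} \approx 192.98$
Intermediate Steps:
$o = 165$
$\left(\frac{Q{\left(82,72 \right)}}{14643} + \frac{15249}{8083 - 7538}\right) + o = \left(\frac{72}{14643} + \frac{15249}{8083 - 7538}\right) + 165 = \left(72 \cdot \frac{1}{14643} + \frac{15249}{545}\right) + 165 = \left(\frac{8}{1627} + 15249 \cdot \frac{1}{545}\right) + 165 = \left(\frac{8}{1627} + \frac{15249}{545}\right) + 165 = \frac{24814483}{886715} + 165 = \frac{171122458}{886715}$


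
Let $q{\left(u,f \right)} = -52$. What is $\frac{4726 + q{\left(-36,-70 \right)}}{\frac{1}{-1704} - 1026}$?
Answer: $- \frac{7964496}{1748305} \approx -4.5555$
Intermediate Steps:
$\frac{4726 + q{\left(-36,-70 \right)}}{\frac{1}{-1704} - 1026} = \frac{4726 - 52}{\frac{1}{-1704} - 1026} = \frac{4674}{- \frac{1}{1704} - 1026} = \frac{4674}{- \frac{1748305}{1704}} = 4674 \left(- \frac{1704}{1748305}\right) = - \frac{7964496}{1748305}$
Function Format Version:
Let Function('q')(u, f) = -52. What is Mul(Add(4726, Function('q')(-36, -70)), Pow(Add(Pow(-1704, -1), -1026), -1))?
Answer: Rational(-7964496, 1748305) ≈ -4.5555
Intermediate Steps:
Mul(Add(4726, Function('q')(-36, -70)), Pow(Add(Pow(-1704, -1), -1026), -1)) = Mul(Add(4726, -52), Pow(Add(Pow(-1704, -1), -1026), -1)) = Mul(4674, Pow(Add(Rational(-1, 1704), -1026), -1)) = Mul(4674, Pow(Rational(-1748305, 1704), -1)) = Mul(4674, Rational(-1704, 1748305)) = Rational(-7964496, 1748305)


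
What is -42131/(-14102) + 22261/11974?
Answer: 204600304/42214337 ≈ 4.8467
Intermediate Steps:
-42131/(-14102) + 22261/11974 = -42131*(-1/14102) + 22261*(1/11974) = 42131/14102 + 22261/11974 = 204600304/42214337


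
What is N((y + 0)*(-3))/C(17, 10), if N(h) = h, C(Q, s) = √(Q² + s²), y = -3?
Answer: 9*√389/389 ≈ 0.45632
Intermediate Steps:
N((y + 0)*(-3))/C(17, 10) = ((-3 + 0)*(-3))/(√(17² + 10²)) = (-3*(-3))/(√(289 + 100)) = 9/(√389) = 9*(√389/389) = 9*√389/389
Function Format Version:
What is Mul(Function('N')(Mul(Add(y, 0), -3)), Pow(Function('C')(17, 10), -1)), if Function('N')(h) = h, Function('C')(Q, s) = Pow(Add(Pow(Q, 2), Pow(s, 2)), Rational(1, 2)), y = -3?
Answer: Mul(Rational(9, 389), Pow(389, Rational(1, 2))) ≈ 0.45632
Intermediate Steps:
Mul(Function('N')(Mul(Add(y, 0), -3)), Pow(Function('C')(17, 10), -1)) = Mul(Mul(Add(-3, 0), -3), Pow(Pow(Add(Pow(17, 2), Pow(10, 2)), Rational(1, 2)), -1)) = Mul(Mul(-3, -3), Pow(Pow(Add(289, 100), Rational(1, 2)), -1)) = Mul(9, Pow(Pow(389, Rational(1, 2)), -1)) = Mul(9, Mul(Rational(1, 389), Pow(389, Rational(1, 2)))) = Mul(Rational(9, 389), Pow(389, Rational(1, 2)))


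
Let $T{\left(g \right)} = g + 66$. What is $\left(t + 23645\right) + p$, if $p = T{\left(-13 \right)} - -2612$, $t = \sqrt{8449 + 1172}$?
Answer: $26310 + 3 \sqrt{1069} \approx 26408.0$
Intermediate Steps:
$T{\left(g \right)} = 66 + g$
$t = 3 \sqrt{1069}$ ($t = \sqrt{9621} = 3 \sqrt{1069} \approx 98.087$)
$p = 2665$ ($p = \left(66 - 13\right) - -2612 = 53 + 2612 = 2665$)
$\left(t + 23645\right) + p = \left(3 \sqrt{1069} + 23645\right) + 2665 = \left(23645 + 3 \sqrt{1069}\right) + 2665 = 26310 + 3 \sqrt{1069}$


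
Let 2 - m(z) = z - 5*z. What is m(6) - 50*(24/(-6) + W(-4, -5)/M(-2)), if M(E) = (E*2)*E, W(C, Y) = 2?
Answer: 427/2 ≈ 213.50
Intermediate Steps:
m(z) = 2 + 4*z (m(z) = 2 - (z - 5*z) = 2 - (-4)*z = 2 + 4*z)
M(E) = 2*E² (M(E) = (2*E)*E = 2*E²)
m(6) - 50*(24/(-6) + W(-4, -5)/M(-2)) = (2 + 4*6) - 50*(24/(-6) + 2/((2*(-2)²))) = (2 + 24) - 50*(24*(-⅙) + 2/((2*4))) = 26 - 50*(-4 + 2/8) = 26 - 50*(-4 + 2*(⅛)) = 26 - 50*(-4 + ¼) = 26 - 50*(-15/4) = 26 + 375/2 = 427/2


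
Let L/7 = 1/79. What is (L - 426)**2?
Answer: 1132120609/6241 ≈ 1.8140e+5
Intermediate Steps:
L = 7/79 ≈ 0.088608
(L - 426)**2 = (7/79 - 426)**2 = (-33647/79)**2 = 1132120609/6241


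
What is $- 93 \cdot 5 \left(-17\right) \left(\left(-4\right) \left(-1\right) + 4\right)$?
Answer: $63240$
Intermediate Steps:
$- 93 \cdot 5 \left(-17\right) \left(\left(-4\right) \left(-1\right) + 4\right) = \left(-93\right) \left(-85\right) \left(4 + 4\right) = 7905 \cdot 8 = 63240$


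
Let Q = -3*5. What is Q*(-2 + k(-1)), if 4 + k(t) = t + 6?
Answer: 15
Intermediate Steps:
k(t) = 2 + t (k(t) = -4 + (t + 6) = -4 + (6 + t) = 2 + t)
Q = -15
Q*(-2 + k(-1)) = -15*(-2 + (2 - 1)) = -15*(-2 + 1) = -15*(-1) = 15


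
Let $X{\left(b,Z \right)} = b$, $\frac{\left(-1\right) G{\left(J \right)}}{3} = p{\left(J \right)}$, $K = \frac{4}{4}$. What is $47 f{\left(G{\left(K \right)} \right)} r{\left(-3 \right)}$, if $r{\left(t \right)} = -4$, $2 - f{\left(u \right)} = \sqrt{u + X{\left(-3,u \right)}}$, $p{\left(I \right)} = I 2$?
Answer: $-376 + 564 i \approx -376.0 + 564.0 i$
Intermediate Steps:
$p{\left(I \right)} = 2 I$
$K = 1$ ($K = 4 \cdot \frac{1}{4} = 1$)
$G{\left(J \right)} = - 6 J$ ($G{\left(J \right)} = - 3 \cdot 2 J = - 6 J$)
$f{\left(u \right)} = 2 - \sqrt{-3 + u}$ ($f{\left(u \right)} = 2 - \sqrt{u - 3} = 2 - \sqrt{-3 + u}$)
$47 f{\left(G{\left(K \right)} \right)} r{\left(-3 \right)} = 47 \left(2 - \sqrt{-3 - 6}\right) \left(-4\right) = 47 \left(2 - \sqrt{-9}\right) \left(-4\right) = 47 \left(2 - 3 i\right) \left(-4\right) = \left(94 - 141 i\right) \left(-4\right) = -376 + 564 i$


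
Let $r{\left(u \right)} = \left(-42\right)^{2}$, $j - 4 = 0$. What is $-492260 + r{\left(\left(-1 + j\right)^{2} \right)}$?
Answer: $-490496$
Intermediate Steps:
$j = 4$ ($j = 4 + 0 = 4$)
$r{\left(u \right)} = 1764$
$-492260 + r{\left(\left(-1 + j\right)^{2} \right)} = -492260 + 1764 = -490496$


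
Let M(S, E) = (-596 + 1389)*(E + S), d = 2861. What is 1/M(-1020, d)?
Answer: 1/1459913 ≈ 6.8497e-7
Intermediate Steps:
M(S, E) = 793*E + 793*S (M(S, E) = 793*(E + S) = 793*E + 793*S)
1/M(-1020, d) = 1/(793*2861 + 793*(-1020)) = 1/(2268773 - 808860) = 1/1459913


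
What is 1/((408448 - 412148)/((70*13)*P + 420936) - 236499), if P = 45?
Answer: -230943/54617790407 ≈ -4.2284e-6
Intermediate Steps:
1/((408448 - 412148)/((70*13)*P + 420936) - 236499) = 1/((408448 - 412148)/((70*13)*45 + 420936) - 236499) = 1/(-3700/(910*45 + 420936) - 236499) = 1/(-3700/(40950 + 420936) - 236499) = 1/(-3700/461886 - 236499) = 1/(-3700*1/461886 - 236499) = 1/(-1850/230943 - 236499) = 1/(-54617790407/230943) = -230943/54617790407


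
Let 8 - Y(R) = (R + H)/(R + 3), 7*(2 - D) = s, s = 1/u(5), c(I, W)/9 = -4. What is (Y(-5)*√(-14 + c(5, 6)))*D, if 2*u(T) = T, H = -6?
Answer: 170*I*√2/7 ≈ 34.345*I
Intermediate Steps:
u(T) = T/2
c(I, W) = -36 (c(I, W) = 9*(-4) = -36)
s = ⅖ (s = 1/((½)*5) = 1/(5/2) = ⅖ ≈ 0.40000)
D = 68/35 (D = 2 - ⅐*⅖ = 2 - 2/35 = 68/35 ≈ 1.9429)
Y(R) = 8 - (-6 + R)/(3 + R) (Y(R) = 8 - (R - 6)/(R + 3) = 8 - (-6 + R)/(3 + R))
(Y(-5)*√(-14 + c(5, 6)))*D = (((30 + 7*(-5))/(3 - 5))*√(-14 - 36))*(68/35) = (((30 - 35)/(-2))*√(-50))*(68/35) = ((-½*(-5))*(5*I*√2))*(68/35) = (5*(5*I*√2)/2)*(68/35) = (25*I*√2/2)*(68/35) = 170*I*√2/7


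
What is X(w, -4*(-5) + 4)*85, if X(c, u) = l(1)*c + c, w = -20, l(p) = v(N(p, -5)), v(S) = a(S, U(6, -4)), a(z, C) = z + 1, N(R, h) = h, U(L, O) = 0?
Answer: 5100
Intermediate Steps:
a(z, C) = 1 + z
v(S) = 1 + S
l(p) = -4 (l(p) = 1 - 5 = -4)
X(c, u) = -3*c (X(c, u) = -4*c + c = -3*c)
X(w, -4*(-5) + 4)*85 = -3*(-20)*85 = 60*85 = 5100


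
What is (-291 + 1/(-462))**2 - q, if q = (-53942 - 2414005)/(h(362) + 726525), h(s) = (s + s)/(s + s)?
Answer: 6566213138652221/77536307772 ≈ 84686.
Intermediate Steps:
h(s) = 1 (h(s) = (2*s)/((2*s)) = (2*s)*(1/(2*s)) = 1)
q = -2467947/726526 (q = (-53942 - 2414005)/(1 + 726525) = -2467947/726526 ≈ -3.3969)
(-291 + 1/(-462))**2 - q = (-291 + 1/(-462))**2 - 1*(-2467947/726526) = (-291 - 1/462)**2 + 2467947/726526 = (-134443/462)**2 + 2467947/726526 = 18074920249/213444 + 2467947/726526 = 6566213138652221/77536307772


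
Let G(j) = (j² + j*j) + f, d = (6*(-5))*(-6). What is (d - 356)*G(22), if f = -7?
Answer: -169136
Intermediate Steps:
d = 180 (d = -30*(-6) = 180)
G(j) = -7 + 2*j² (G(j) = (j² + j*j) - 7 = (j² + j²) - 7 = 2*j² - 7 = -7 + 2*j²)
(d - 356)*G(22) = (180 - 356)*(-7 + 2*22²) = -176*(-7 + 2*484) = -176*(-7 + 968) = -176*961 = -169136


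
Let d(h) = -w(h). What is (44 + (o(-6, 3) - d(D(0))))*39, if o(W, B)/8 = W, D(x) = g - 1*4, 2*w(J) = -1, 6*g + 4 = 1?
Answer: -351/2 ≈ -175.50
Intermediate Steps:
g = -½ (g = -⅔ + (⅙)*1 = -⅔ + ⅙ = -½ ≈ -0.50000)
w(J) = -½ (w(J) = (½)*(-1) = -½)
D(x) = -9/2 (D(x) = -½ - 1*4 = -½ - 4 = -9/2)
o(W, B) = 8*W
d(h) = ½ (d(h) = -1*(-½) = ½)
(44 + (o(-6, 3) - d(D(0))))*39 = (44 + (8*(-6) - 1*½))*39 = (44 + (-48 - ½))*39 = (44 - 97/2)*39 = -9/2*39 = -351/2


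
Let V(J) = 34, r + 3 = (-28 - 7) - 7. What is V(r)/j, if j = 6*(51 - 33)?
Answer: 17/54 ≈ 0.31481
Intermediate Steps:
r = -45 (r = -3 + ((-28 - 7) - 7) = -3 + (-35 - 7) = -3 - 42 = -45)
j = 108 (j = 6*18 = 108)
V(r)/j = 34/108 = 34*(1/108) = 17/54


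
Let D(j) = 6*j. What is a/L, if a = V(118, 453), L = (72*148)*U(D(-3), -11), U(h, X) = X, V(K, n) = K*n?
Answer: -8909/19536 ≈ -0.45603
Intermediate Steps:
L = -117216 (L = (72*148)*(-11) = 10656*(-11) = -117216)
a = 53454 (a = 118*453 = 53454)
a/L = 53454/(-117216) = 53454*(-1/117216) = -8909/19536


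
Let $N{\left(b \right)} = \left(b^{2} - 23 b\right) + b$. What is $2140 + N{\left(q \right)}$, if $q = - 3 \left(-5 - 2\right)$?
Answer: $2119$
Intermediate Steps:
$q = 21$ ($q = \left(-3\right) \left(-7\right) = 21$)
$N{\left(b \right)} = b^{2} - 22 b$
$2140 + N{\left(q \right)} = 2140 + 21 \left(-22 + 21\right) = 2140 + 21 \left(-1\right) = 2140 - 21 = 2119$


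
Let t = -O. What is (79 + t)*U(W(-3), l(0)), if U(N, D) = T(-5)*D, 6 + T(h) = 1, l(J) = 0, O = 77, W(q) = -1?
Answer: 0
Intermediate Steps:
T(h) = -5 (T(h) = -6 + 1 = -5)
t = -77 (t = -1*77 = -77)
U(N, D) = -5*D
(79 + t)*U(W(-3), l(0)) = (79 - 77)*(-5*0) = 2*0 = 0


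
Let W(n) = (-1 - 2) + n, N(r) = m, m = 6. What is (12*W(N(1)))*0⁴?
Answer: 0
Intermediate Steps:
N(r) = 6
W(n) = -3 + n
(12*W(N(1)))*0⁴ = (12*(-3 + 6))*0⁴ = (12*3)*0 = 36*0 = 0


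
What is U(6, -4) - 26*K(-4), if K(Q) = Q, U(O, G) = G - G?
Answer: 104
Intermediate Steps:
U(O, G) = 0
U(6, -4) - 26*K(-4) = 0 - 26*(-4) = 0 + 104 = 104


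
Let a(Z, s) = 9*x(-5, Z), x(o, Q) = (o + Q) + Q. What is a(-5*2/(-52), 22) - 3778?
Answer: -49654/13 ≈ -3819.5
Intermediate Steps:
x(o, Q) = o + 2*Q (x(o, Q) = (Q + o) + Q = o + 2*Q)
a(Z, s) = -45 + 18*Z (a(Z, s) = 9*(-5 + 2*Z) = -45 + 18*Z)
a(-5*2/(-52), 22) - 3778 = (-45 + 18*(-5*2/(-52))) - 3778 = (-45 + 18*(-10*(-1/52))) - 3778 = (-45 + 18*(5/26)) - 3778 = (-45 + 45/13) - 3778 = -540/13 - 3778 = -49654/13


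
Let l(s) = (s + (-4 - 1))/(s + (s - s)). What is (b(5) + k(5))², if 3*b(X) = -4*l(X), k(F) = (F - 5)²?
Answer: 0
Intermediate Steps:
k(F) = (-5 + F)²
l(s) = (-5 + s)/s (l(s) = (s - 5)/(s + 0) = (-5 + s)/s)
b(X) = -4*(-5 + X)/(3*X) (b(X) = (-4*(-5 + X)/X)/3 = -4*(-5 + X)/(3*X))
(b(5) + k(5))² = ((4/3)*(5 - 1*5)/5 + (-5 + 5)²)² = ((4/3)*(⅕)*(5 - 5) + 0²)² = ((4/3)*(⅕)*0 + 0)² = (0 + 0)² = 0² = 0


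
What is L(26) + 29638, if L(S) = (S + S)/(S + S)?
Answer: 29639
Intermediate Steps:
L(S) = 1 (L(S) = (2*S)/((2*S)) = (2*S)*(1/(2*S)) = 1)
L(26) + 29638 = 1 + 29638 = 29639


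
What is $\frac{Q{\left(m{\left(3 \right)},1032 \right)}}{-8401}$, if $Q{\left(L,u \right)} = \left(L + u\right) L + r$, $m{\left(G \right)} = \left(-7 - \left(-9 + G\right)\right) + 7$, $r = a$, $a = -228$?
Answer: $- \frac{6000}{8401} \approx -0.7142$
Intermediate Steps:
$r = -228$
$m{\left(G \right)} = 9 - G$ ($m{\left(G \right)} = \left(2 - G\right) + 7 = 9 - G$)
$Q{\left(L,u \right)} = -228 + L \left(L + u\right)$ ($Q{\left(L,u \right)} = \left(L + u\right) L - 228 = L \left(L + u\right) - 228 = -228 + L \left(L + u\right)$)
$\frac{Q{\left(m{\left(3 \right)},1032 \right)}}{-8401} = \frac{-228 + \left(9 - 3\right)^{2} + \left(9 - 3\right) 1032}{-8401} = \left(-228 + \left(9 - 3\right)^{2} + \left(9 - 3\right) 1032\right) \left(- \frac{1}{8401}\right) = \left(-228 + 6^{2} + 6 \cdot 1032\right) \left(- \frac{1}{8401}\right) = \left(-228 + 36 + 6192\right) \left(- \frac{1}{8401}\right) = 6000 \left(- \frac{1}{8401}\right) = - \frac{6000}{8401}$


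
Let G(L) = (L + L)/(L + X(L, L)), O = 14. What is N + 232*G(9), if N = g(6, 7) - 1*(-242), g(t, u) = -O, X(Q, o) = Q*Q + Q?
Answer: 2972/11 ≈ 270.18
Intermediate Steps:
X(Q, o) = Q + Q**2 (X(Q, o) = Q**2 + Q = Q + Q**2)
g(t, u) = -14 (g(t, u) = -1*14 = -14)
G(L) = 2*L/(L + L*(1 + L)) (G(L) = (L + L)/(L + L*(1 + L)) = (2*L)/(L + L*(1 + L)) = 2*L/(L + L*(1 + L)))
N = 228 (N = -14 - 1*(-242) = -14 + 242 = 228)
N + 232*G(9) = 228 + 232*(2/(2 + 9)) = 228 + 232*(2/11) = 228 + 464/11 = 2972/11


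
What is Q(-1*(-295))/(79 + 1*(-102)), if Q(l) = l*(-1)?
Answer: 295/23 ≈ 12.826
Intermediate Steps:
Q(l) = -l
Q(-1*(-295))/(79 + 1*(-102)) = (-(-1)*(-295))/(79 + 1*(-102)) = (-1*295)/(79 - 102) = -295/(-23) = -295*(-1/23) = 295/23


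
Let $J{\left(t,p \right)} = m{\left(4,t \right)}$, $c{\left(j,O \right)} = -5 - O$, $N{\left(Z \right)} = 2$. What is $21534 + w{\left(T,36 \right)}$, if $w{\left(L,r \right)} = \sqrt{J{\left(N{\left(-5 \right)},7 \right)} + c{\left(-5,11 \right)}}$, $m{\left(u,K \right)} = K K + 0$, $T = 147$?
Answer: $21534 + 2 i \sqrt{3} \approx 21534.0 + 3.4641 i$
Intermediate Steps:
$m{\left(u,K \right)} = K^{2}$ ($m{\left(u,K \right)} = K^{2} + 0 = K^{2}$)
$J{\left(t,p \right)} = t^{2}$
$w{\left(L,r \right)} = 2 i \sqrt{3}$ ($w{\left(L,r \right)} = \sqrt{2^{2} - 16} = \sqrt{4 - 16} = \sqrt{-12} = 2 i \sqrt{3}$)
$21534 + w{\left(T,36 \right)} = 21534 + 2 i \sqrt{3}$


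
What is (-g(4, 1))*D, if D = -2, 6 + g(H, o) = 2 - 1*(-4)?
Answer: 0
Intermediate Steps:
g(H, o) = 0 (g(H, o) = -6 + (2 - 1*(-4)) = -6 + (2 + 4) = -6 + 6 = 0)
(-g(4, 1))*D = -1*0*(-2) = 0*(-2) = 0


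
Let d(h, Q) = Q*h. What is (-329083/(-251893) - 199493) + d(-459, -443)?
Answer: 968605775/251893 ≈ 3845.3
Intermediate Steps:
(-329083/(-251893) - 199493) + d(-459, -443) = (-329083/(-251893) - 199493) - 443*(-459) = (-329083*(-1/251893) - 199493) + 203337 = (329083/251893 - 199493) + 203337 = -50250561166/251893 + 203337 = 968605775/251893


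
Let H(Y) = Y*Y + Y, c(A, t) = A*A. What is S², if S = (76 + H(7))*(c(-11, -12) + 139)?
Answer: 1177862400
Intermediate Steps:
c(A, t) = A²
H(Y) = Y + Y² (H(Y) = Y² + Y = Y + Y²)
S = 34320 (S = (76 + 7*(1 + 7))*((-11)² + 139) = (76 + 7*8)*(121 + 139) = (76 + 56)*260 = 132*260 = 34320)
S² = 34320² = 1177862400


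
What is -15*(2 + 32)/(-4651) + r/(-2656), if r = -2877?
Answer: 14735487/12353056 ≈ 1.1929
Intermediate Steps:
-15*(2 + 32)/(-4651) + r/(-2656) = -15*(2 + 32)/(-4651) - 2877/(-2656) = -15*34*(-1/4651) - 2877*(-1/2656) = -510*(-1/4651) + 2877/2656 = 510/4651 + 2877/2656 = 14735487/12353056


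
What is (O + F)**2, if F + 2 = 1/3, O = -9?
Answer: 1024/9 ≈ 113.78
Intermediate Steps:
F = -5/3 (F = -2 + 1/3 = -5/3 ≈ -1.6667)
(O + F)**2 = (-9 - 5/3)**2 = (-32/3)**2 = 1024/9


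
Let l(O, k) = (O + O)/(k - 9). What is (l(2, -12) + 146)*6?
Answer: 6124/7 ≈ 874.86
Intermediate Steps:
l(O, k) = 2*O/(-9 + k) (l(O, k) = (2*O)/(-9 + k) = 2*O/(-9 + k))
(l(2, -12) + 146)*6 = (2*2/(-9 - 12) + 146)*6 = (2*2/(-21) + 146)*6 = (2*2*(-1/21) + 146)*6 = (-4/21 + 146)*6 = (3062/21)*6 = 6124/7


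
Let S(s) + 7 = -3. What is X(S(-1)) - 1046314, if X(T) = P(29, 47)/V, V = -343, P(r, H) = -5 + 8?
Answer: -358885705/343 ≈ -1.0463e+6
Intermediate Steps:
P(r, H) = 3
S(s) = -10 (S(s) = -7 - 3 = -10)
X(T) = -3/343 (X(T) = 3/(-343) = 3*(-1/343) = -3/343)
X(S(-1)) - 1046314 = -3/343 - 1046314 = -358885705/343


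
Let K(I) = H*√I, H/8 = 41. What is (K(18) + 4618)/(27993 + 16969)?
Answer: 2309/22481 + 492*√2/22481 ≈ 0.13366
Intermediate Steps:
H = 328 (H = 8*41 = 328)
K(I) = 328*√I
(K(18) + 4618)/(27993 + 16969) = (328*√18 + 4618)/(27993 + 16969) = (328*(3*√2) + 4618)/44962 = (984*√2 + 4618)*(1/44962) = (4618 + 984*√2)*(1/44962) = 2309/22481 + 492*√2/22481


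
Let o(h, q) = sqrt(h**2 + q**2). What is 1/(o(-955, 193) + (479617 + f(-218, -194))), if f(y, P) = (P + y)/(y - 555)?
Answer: 286585384869/137450808062644663 - 597529*sqrt(949274)/137450808062644663 ≈ 2.0808e-6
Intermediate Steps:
f(y, P) = (P + y)/(-555 + y)
1/(o(-955, 193) + (479617 + f(-218, -194))) = 1/(sqrt((-955)**2 + 193**2) + (479617 + (-194 - 218)/(-555 - 218))) = 1/(sqrt(912025 + 37249) + (479617 - 412/(-773))) = 1/(sqrt(949274) + (479617 - 1/773*(-412))) = 1/(sqrt(949274) + (479617 + 412/773)) = 1/(sqrt(949274) + 370744353/773) = 1/(370744353/773 + sqrt(949274))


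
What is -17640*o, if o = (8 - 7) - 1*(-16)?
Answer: -299880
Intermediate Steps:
o = 17 (o = 1 + 16 = 17)
-17640*o = -17640*17 = -299880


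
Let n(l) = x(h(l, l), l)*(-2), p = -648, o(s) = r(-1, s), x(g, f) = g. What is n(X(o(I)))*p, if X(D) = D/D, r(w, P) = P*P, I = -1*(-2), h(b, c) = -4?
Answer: -5184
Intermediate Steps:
I = 2
r(w, P) = P²
o(s) = s²
X(D) = 1
n(l) = 8 (n(l) = -4*(-2) = 8)
n(X(o(I)))*p = 8*(-648) = -5184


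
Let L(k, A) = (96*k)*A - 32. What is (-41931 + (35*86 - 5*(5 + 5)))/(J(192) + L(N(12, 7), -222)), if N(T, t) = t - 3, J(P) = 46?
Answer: 38971/85234 ≈ 0.45722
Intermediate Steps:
N(T, t) = -3 + t
L(k, A) = -32 + 96*A*k (L(k, A) = 96*A*k - 32 = -32 + 96*A*k)
(-41931 + (35*86 - 5*(5 + 5)))/(J(192) + L(N(12, 7), -222)) = (-41931 + (35*86 - 5*(5 + 5)))/(46 + (-32 + 96*(-222)*(-3 + 7))) = (-41931 + (3010 - 5*10))/(46 + (-32 + 96*(-222)*4)) = (-41931 + (3010 - 50))/(46 + (-32 - 85248)) = (-41931 + 2960)/(46 - 85280) = -38971/(-85234) = -38971*(-1/85234) = 38971/85234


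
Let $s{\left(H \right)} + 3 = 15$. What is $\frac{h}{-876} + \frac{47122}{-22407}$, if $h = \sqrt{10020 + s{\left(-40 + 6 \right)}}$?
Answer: $- \frac{47122}{22407} - \frac{\sqrt{627}}{219} \approx -2.2173$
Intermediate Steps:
$s{\left(H \right)} = 12$ ($s{\left(H \right)} = -3 + 15 = 12$)
$h = 4 \sqrt{627}$ ($h = \sqrt{10020 + 12} = \sqrt{10032} = 4 \sqrt{627} \approx 100.16$)
$\frac{h}{-876} + \frac{47122}{-22407} = \frac{4 \sqrt{627}}{-876} + \frac{47122}{-22407} = 4 \sqrt{627} \left(- \frac{1}{876}\right) + 47122 \left(- \frac{1}{22407}\right) = - \frac{\sqrt{627}}{219} - \frac{47122}{22407} = - \frac{47122}{22407} - \frac{\sqrt{627}}{219}$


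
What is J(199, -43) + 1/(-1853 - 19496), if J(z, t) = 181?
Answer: 3864168/21349 ≈ 181.00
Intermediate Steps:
J(199, -43) + 1/(-1853 - 19496) = 181 + 1/(-1853 - 19496) = 181 + 1/(-21349) = 181 - 1/21349 = 3864168/21349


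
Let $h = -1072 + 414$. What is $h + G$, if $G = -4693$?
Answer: $-5351$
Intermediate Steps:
$h = -658$
$h + G = -658 - 4693 = -5351$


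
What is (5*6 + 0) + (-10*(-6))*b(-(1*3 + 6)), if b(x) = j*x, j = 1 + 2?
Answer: -1590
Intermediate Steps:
j = 3
b(x) = 3*x
(5*6 + 0) + (-10*(-6))*b(-(1*3 + 6)) = (5*6 + 0) + (-10*(-6))*(3*(-(1*3 + 6))) = (30 + 0) + 60*(3*(-(3 + 6))) = 30 + 60*(3*(-1*9)) = 30 + 60*(3*(-9)) = 30 + 60*(-27) = 30 - 1620 = -1590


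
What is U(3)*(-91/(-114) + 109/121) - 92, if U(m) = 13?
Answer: -964367/13794 ≈ -69.912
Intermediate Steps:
U(3)*(-91/(-114) + 109/121) - 92 = 13*(-91/(-114) + 109/121) - 92 = 13*(-91*(-1/114) + 109*(1/121)) - 92 = 13*(91/114 + 109/121) - 92 = 13*(23437/13794) - 92 = 304681/13794 - 92 = -964367/13794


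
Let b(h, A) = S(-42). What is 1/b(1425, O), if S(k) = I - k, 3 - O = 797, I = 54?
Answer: 1/96 ≈ 0.010417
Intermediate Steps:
O = -794 (O = 3 - 1*797 = 3 - 797 = -794)
S(k) = 54 - k
b(h, A) = 96 (b(h, A) = 54 - 1*(-42) = 54 + 42 = 96)
1/b(1425, O) = 1/96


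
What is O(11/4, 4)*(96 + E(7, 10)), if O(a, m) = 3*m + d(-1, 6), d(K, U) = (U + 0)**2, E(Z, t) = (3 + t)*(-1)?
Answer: 3984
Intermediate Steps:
E(Z, t) = -3 - t
d(K, U) = U**2
O(a, m) = 36 + 3*m (O(a, m) = 3*m + 6**2 = 3*m + 36 = 36 + 3*m)
O(11/4, 4)*(96 + E(7, 10)) = (36 + 3*4)*(96 + (-3 - 1*10)) = (36 + 12)*(96 + (-3 - 10)) = 48*(96 - 13) = 48*83 = 3984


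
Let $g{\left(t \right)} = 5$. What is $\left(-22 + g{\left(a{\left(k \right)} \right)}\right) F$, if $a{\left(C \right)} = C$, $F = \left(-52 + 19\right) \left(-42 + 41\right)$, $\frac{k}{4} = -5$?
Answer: $-561$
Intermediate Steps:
$k = -20$ ($k = 4 \left(-5\right) = -20$)
$F = 33$ ($F = \left(-33\right) \left(-1\right) = 33$)
$\left(-22 + g{\left(a{\left(k \right)} \right)}\right) F = \left(-22 + 5\right) 33 = \left(-17\right) 33 = -561$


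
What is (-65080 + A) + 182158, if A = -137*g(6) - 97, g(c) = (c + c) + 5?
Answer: 114652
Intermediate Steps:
g(c) = 5 + 2*c (g(c) = 2*c + 5 = 5 + 2*c)
A = -2426 (A = -137*(5 + 2*6) - 97 = -137*(5 + 12) - 97 = -137*17 - 97 = -2329 - 97 = -2426)
(-65080 + A) + 182158 = (-65080 - 2426) + 182158 = -67506 + 182158 = 114652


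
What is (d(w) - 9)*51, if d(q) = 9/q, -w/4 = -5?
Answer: -8721/20 ≈ -436.05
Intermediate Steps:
w = 20 (w = -4*(-5) = 20)
(d(w) - 9)*51 = (9/20 - 9)*51 = -171/20*51 = -8721/20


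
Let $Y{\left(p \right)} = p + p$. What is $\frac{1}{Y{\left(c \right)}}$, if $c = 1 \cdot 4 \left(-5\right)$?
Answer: $- \frac{1}{40} \approx -0.025$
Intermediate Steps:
$c = -20$ ($c = 4 \left(-5\right) = -20$)
$Y{\left(p \right)} = 2 p$
$\frac{1}{Y{\left(c \right)}} = \frac{1}{2 \left(-20\right)} = \frac{1}{-40} = - \frac{1}{40}$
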